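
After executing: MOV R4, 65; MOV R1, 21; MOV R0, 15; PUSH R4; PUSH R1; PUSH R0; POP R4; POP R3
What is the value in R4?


Stack trace (top is rightmost):
  MOV R4, 65  → R4 = 65
  MOV R1, 21  → R1 = 21
  MOV R0, 15  → R0 = 15
  PUSH R4  → stack: [65]
  PUSH R1  → stack: [65, 21]
  PUSH R0  → stack: [65, 21, 15]
  POP R4  → R4 = 15, stack: [65, 21]
  POP R3  → R3 = 21, stack: [65]
Final: R4 = 15

15


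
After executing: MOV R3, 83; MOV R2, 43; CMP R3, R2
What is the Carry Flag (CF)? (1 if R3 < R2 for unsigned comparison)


Register state trace:
  MOV R3, 83  → R3 = 83
  MOV R2, 43  → R2 = 43
  CMP R3, R2  → unsigned 83 - 43: no borrow
  83 >= 43, so CF = 0
CF = 0

0


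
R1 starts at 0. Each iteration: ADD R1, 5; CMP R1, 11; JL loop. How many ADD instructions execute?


Loop trace (R1 starts at 0, target 11, step 5):
  ADD #1: R1 = 0 + 5 = 5  → 5 < 11, loop
  ADD #2: R1 = 5 + 5 = 10  → 10 < 11, loop
  ADD #3: R1 = 10 + 5 = 15  → 15 >= 11, exit
Total ADD instructions: 3

3


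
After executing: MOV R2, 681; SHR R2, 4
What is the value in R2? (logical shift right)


Register state trace:
  MOV R2, 681  → R2 = 681
  SHR R2, 4  → R2 = 681 >> 4 = 681 // 2^4 = 42
Final: R2 = 42

42


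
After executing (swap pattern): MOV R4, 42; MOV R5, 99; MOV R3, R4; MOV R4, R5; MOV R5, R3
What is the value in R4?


Register state trace (swap pattern):
  MOV R4, 42  → R4 = 42
  MOV R5, 99  → R5 = 99
  MOV R3, R4  → R3 = 42  (save R4)
  MOV R4, R5  → R4 = 99  (R4 gets R5's value)
  MOV R5, R3  → R5 = 42  (R5 gets saved value)
Final: R4 = 99

99


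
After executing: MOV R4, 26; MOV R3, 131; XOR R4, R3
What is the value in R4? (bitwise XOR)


Register state trace:
  MOV R4, 26  → R4 = 26 (0b00011010)
  MOV R3, 131  → R3 = 131 (0b10000011)
  XOR R4, R3  → R4 = 26 XOR 131 = 153 (0b10011001)
Final: R4 = 153

153


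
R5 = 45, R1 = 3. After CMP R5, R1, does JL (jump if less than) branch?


Trace:
  R5 = 45, R1 = 3
  CMP R5, R1  → compares 45 vs 3
  JL checks: is 45 less than 3?
  45 > 3, so condition is false
Branch taken: No

No


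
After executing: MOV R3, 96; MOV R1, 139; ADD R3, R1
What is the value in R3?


Register state trace:
  MOV R3, 96  → R3 = 96
  MOV R1, 139  → R1 = 139
  ADD R3, R1  → R3 = 96 + 139 = 235
Final: R3 = 235

235


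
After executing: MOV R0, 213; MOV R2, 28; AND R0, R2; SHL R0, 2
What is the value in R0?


Register state trace:
  MOV R0, 213  → R0 = 213 (0b11010101)
  MOV R2, 28  → R2 = 28 (0b00011100)
  AND R0, R2  → R0 = 213 AND 28 = 20 (0b00010100)
  SHL R0, 2  → R0 = 20 << 2 = 80
Final: R0 = 80

80


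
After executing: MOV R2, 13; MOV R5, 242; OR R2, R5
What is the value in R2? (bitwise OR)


Register state trace:
  MOV R2, 13  → R2 = 13 (0b00001101)
  MOV R5, 242  → R5 = 242 (0b11110010)
  OR R2, R5   → R2 = 13 OR 242 = 255 (0b11111111)
Final: R2 = 255

255


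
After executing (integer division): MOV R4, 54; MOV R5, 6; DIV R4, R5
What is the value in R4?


Register state trace:
  MOV R4, 54  → R4 = 54
  MOV R5, 6  → R5 = 6
  DIV R4, R5  → R4 = 54 // 6 = 9
Final: R4 = 9

9


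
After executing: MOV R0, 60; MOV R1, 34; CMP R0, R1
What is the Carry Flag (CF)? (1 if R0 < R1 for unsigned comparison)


Register state trace:
  MOV R0, 60  → R0 = 60
  MOV R1, 34  → R1 = 34
  CMP R0, R1  → unsigned 60 - 34: no borrow
  60 >= 34, so CF = 0
CF = 0

0


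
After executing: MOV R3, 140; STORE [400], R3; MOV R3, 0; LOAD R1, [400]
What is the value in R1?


Register and memory trace:
  MOV R3, 140  → R3 = 140
  STORE [400], R3  → mem[400] = 140
  MOV R3, 0  → R3 = 0
  LOAD R1, [400]  → R1 = mem[400] = 140
Final: R1 = 140

140


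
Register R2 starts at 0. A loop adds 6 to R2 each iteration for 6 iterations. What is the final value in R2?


Starting value: R2 = 0
  Iter 1: R2 = 0 + 6 = 6
  Iter 2: R2 = 6 + 6 = 12
  Iter 3: R2 = 12 + 6 = 18
  Iter 4: R2 = 18 + 6 = 24
  Iter 5: R2 = 24 + 6 = 30
  Iter 6: R2 = 30 + 6 = 36
Final: R2 = 36

36


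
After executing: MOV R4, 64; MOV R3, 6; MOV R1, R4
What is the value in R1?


Register state trace:
  MOV R4, 64  → R4 = 64
  MOV R3, 6  → R3 = 6
  MOV R1, R4  → R1 = 64
Final: R1 = 64

64


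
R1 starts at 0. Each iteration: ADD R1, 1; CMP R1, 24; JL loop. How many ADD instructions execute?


Loop trace (R1 starts at 0, target 24, step 1):
  ADD #1: R1 = 0 + 1 = 1  → 1 < 24, loop
  ADD #2: R1 = 1 + 1 = 2  → 2 < 24, loop
  ADD #3: R1 = 2 + 1 = 3  → 3 < 24, loop
  ADD #4: R1 = 3 + 1 = 4  → 4 < 24, loop
  ADD #5: R1 = 4 + 1 = 5  → 5 < 24, loop
  ADD #6: R1 = 5 + 1 = 6  → 6 < 24, loop
  ADD #7: R1 = 6 + 1 = 7  → 7 < 24, loop
  ADD #8: R1 = 7 + 1 = 8  → 8 < 24, loop
  ADD #9: R1 = 8 + 1 = 9  → 9 < 24, loop
  ADD #10: R1 = 9 + 1 = 10  → 10 < 24, loop
  ADD #11: R1 = 10 + 1 = 11  → 11 < 24, loop
  ADD #12: R1 = 11 + 1 = 12  → 12 < 24, loop
  ADD #13: R1 = 12 + 1 = 13  → 13 < 24, loop
  ADD #14: R1 = 13 + 1 = 14  → 14 < 24, loop
  ADD #15: R1 = 14 + 1 = 15  → 15 < 24, loop
  ADD #16: R1 = 15 + 1 = 16  → 16 < 24, loop
  ADD #17: R1 = 16 + 1 = 17  → 17 < 24, loop
  ADD #18: R1 = 17 + 1 = 18  → 18 < 24, loop
  ADD #19: R1 = 18 + 1 = 19  → 19 < 24, loop
  ADD #20: R1 = 19 + 1 = 20  → 20 < 24, loop
  ADD #21: R1 = 20 + 1 = 21  → 21 < 24, loop
  ADD #22: R1 = 21 + 1 = 22  → 22 < 24, loop
  ADD #23: R1 = 22 + 1 = 23  → 23 < 24, loop
  ADD #24: R1 = 23 + 1 = 24  → 24 >= 24, exit
Total ADD instructions: 24

24


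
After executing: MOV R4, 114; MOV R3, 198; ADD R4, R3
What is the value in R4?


Register state trace:
  MOV R4, 114  → R4 = 114
  MOV R3, 198  → R3 = 198
  ADD R4, R3  → R4 = 114 + 198 = 312
Final: R4 = 312

312


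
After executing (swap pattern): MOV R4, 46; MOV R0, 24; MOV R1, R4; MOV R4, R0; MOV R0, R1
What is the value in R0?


Register state trace (swap pattern):
  MOV R4, 46  → R4 = 46
  MOV R0, 24  → R0 = 24
  MOV R1, R4  → R1 = 46  (save R4)
  MOV R4, R0  → R4 = 24  (R4 gets R0's value)
  MOV R0, R1  → R0 = 46  (R0 gets saved value)
Final: R0 = 46

46


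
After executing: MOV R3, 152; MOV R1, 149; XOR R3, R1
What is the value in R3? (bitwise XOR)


Register state trace:
  MOV R3, 152  → R3 = 152 (0b10011000)
  MOV R1, 149  → R1 = 149 (0b10010101)
  XOR R3, R1  → R3 = 152 XOR 149 = 13 (0b00001101)
Final: R3 = 13

13


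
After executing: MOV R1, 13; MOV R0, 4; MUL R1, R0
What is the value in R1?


Register state trace:
  MOV R1, 13  → R1 = 13
  MOV R0, 4  → R0 = 4
  MUL R1, R0  → R1 = 13 * 4 = 52
Final: R1 = 52

52


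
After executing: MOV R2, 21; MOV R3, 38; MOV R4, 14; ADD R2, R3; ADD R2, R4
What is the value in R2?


Register state trace:
  MOV R2, 21  → R2 = 21
  MOV R3, 38  → R3 = 38
  MOV R4, 14  → R4 = 14
  ADD R2, R3  → R2 = 21 + 38 = 59
  ADD R2, R4  → R2 = 59 + 14 = 73
Final: R2 = 73

73


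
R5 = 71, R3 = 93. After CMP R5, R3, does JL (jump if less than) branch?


Trace:
  R5 = 71, R3 = 93
  CMP R5, R3  → compares 71 vs 93
  JL checks: is 71 less than 93?
  71 < 93, so condition is true
Branch taken: Yes

Yes


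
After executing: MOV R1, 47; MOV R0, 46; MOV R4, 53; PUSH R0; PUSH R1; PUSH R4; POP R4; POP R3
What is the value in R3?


Stack trace (top is rightmost):
  MOV R1, 47  → R1 = 47
  MOV R0, 46  → R0 = 46
  MOV R4, 53  → R4 = 53
  PUSH R0  → stack: [46]
  PUSH R1  → stack: [46, 47]
  PUSH R4  → stack: [46, 47, 53]
  POP R4  → R4 = 53, stack: [46, 47]
  POP R3  → R3 = 47, stack: [46]
Final: R3 = 47

47


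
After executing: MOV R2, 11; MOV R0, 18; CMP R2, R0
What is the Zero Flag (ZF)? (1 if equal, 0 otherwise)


Register state trace:
  MOV R2, 11  → R2 = 11
  MOV R0, 18  → R0 = 18
  CMP R2, R0  → computes 11 - 18 = -7
  Result is nonzero, so values are not equal
ZF = 0

0


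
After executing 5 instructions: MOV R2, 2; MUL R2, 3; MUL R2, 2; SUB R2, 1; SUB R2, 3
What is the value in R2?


Register state trace:
  MOV R2, 2  → R2 = 2
  MUL R2, 3  → R2 = 2 * 3 = 6
  MUL R2, 2  → R2 = 6 * 2 = 12
  SUB R2, 1  → R2 = 12 - 1 = 11
  SUB R2, 3  → R2 = 11 - 3 = 8
Final: R2 = 8

8


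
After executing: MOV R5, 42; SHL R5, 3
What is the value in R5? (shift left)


Register state trace:
  MOV R5, 42  → R5 = 42
  SHL R5, 3  → R5 = 42 << 3 = 42 * 2^3 = 336
Final: R5 = 336

336


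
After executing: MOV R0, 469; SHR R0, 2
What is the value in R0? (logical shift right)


Register state trace:
  MOV R0, 469  → R0 = 469
  SHR R0, 2  → R0 = 469 >> 2 = 469 // 2^2 = 117
Final: R0 = 117

117


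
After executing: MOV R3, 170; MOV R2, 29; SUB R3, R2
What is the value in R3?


Register state trace:
  MOV R3, 170  → R3 = 170
  MOV R2, 29  → R2 = 29
  SUB R3, R2  → R3 = 170 - 29 = 141
Final: R3 = 141

141


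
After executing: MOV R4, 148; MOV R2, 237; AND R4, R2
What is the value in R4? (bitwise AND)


Register state trace:
  MOV R4, 148  → R4 = 148 (0b10010100)
  MOV R2, 237  → R2 = 237 (0b11101101)
  AND R4, R2  → R4 = 148 AND 237 = 132 (0b10000100)
Final: R4 = 132

132


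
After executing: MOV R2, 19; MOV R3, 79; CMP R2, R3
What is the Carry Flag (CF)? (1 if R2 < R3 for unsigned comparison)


Register state trace:
  MOV R2, 19  → R2 = 19
  MOV R3, 79  → R3 = 79
  CMP R2, R3  → unsigned 19 - 79: borrow occurs
  19 < 79, so CF = 1
CF = 1

1


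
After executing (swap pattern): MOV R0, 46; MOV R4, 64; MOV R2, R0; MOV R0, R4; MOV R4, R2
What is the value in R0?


Register state trace (swap pattern):
  MOV R0, 46  → R0 = 46
  MOV R4, 64  → R4 = 64
  MOV R2, R0  → R2 = 46  (save R0)
  MOV R0, R4  → R0 = 64  (R0 gets R4's value)
  MOV R4, R2  → R4 = 46  (R4 gets saved value)
Final: R0 = 64

64


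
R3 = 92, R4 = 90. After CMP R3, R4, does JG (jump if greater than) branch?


Trace:
  R3 = 92, R4 = 90
  CMP R3, R4  → compares 92 vs 90
  JG checks: is 92 greater than 90?
  92 > 90, so condition is true
Branch taken: Yes

Yes


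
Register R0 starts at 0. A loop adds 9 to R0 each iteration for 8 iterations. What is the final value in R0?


Starting value: R0 = 0
  Iter 1: R0 = 0 + 9 = 9
  Iter 2: R0 = 9 + 9 = 18
  Iter 3: R0 = 18 + 9 = 27
  Iter 4: R0 = 27 + 9 = 36
  Iter 5: R0 = 36 + 9 = 45
  Iter 6: R0 = 45 + 9 = 54
  Iter 7: R0 = 54 + 9 = 63
  Iter 8: R0 = 63 + 9 = 72
Final: R0 = 72

72


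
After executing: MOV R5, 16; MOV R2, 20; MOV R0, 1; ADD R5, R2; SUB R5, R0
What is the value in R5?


Register state trace:
  MOV R5, 16  → R5 = 16
  MOV R2, 20  → R2 = 20
  MOV R0, 1  → R0 = 1
  ADD R5, R2  → R5 = 16 + 20 = 36
  SUB R5, R0  → R5 = 36 - 1 = 35
Final: R5 = 35

35


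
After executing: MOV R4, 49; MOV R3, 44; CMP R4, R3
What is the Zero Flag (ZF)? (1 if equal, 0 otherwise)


Register state trace:
  MOV R4, 49  → R4 = 49
  MOV R3, 44  → R3 = 44
  CMP R4, R3  → computes 49 - 44 = 5
  Result is nonzero, so values are not equal
ZF = 0

0


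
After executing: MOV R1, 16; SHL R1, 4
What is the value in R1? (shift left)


Register state trace:
  MOV R1, 16  → R1 = 16
  SHL R1, 4  → R1 = 16 << 4 = 16 * 2^4 = 256
Final: R1 = 256

256


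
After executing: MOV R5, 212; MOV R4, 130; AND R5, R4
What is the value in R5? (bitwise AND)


Register state trace:
  MOV R5, 212  → R5 = 212 (0b11010100)
  MOV R4, 130  → R4 = 130 (0b10000010)
  AND R5, R4  → R5 = 212 AND 130 = 128 (0b10000000)
Final: R5 = 128

128


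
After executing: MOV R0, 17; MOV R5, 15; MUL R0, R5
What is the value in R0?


Register state trace:
  MOV R0, 17  → R0 = 17
  MOV R5, 15  → R5 = 15
  MUL R0, R5  → R0 = 17 * 15 = 255
Final: R0 = 255

255


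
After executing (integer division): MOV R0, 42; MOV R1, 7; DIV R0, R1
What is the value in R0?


Register state trace:
  MOV R0, 42  → R0 = 42
  MOV R1, 7  → R1 = 7
  DIV R0, R1  → R0 = 42 // 7 = 6
Final: R0 = 6

6


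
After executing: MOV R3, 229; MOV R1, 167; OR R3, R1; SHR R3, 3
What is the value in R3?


Register state trace:
  MOV R3, 229  → R3 = 229 (0b11100101)
  MOV R1, 167  → R1 = 167 (0b10100111)
  OR R3, R1  → R3 = 229 OR 167 = 231 (0b11100111)
  SHR R3, 3  → R3 = 231 >> 3 = 28
Final: R3 = 28

28


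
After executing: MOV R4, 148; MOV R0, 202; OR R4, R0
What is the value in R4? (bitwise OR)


Register state trace:
  MOV R4, 148  → R4 = 148 (0b10010100)
  MOV R0, 202  → R0 = 202 (0b11001010)
  OR R4, R0   → R4 = 148 OR 202 = 222 (0b11011110)
Final: R4 = 222

222


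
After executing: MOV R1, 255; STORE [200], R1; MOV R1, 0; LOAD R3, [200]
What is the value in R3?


Register and memory trace:
  MOV R1, 255  → R1 = 255
  STORE [200], R1  → mem[200] = 255
  MOV R1, 0  → R1 = 0
  LOAD R3, [200]  → R3 = mem[200] = 255
Final: R3 = 255

255


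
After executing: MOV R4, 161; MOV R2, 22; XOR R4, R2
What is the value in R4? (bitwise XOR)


Register state trace:
  MOV R4, 161  → R4 = 161 (0b10100001)
  MOV R2, 22  → R2 = 22 (0b00010110)
  XOR R4, R2  → R4 = 161 XOR 22 = 183 (0b10110111)
Final: R4 = 183

183


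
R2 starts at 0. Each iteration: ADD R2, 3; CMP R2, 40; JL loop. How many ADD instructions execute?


Loop trace (R2 starts at 0, target 40, step 3):
  ADD #1: R2 = 0 + 3 = 3  → 3 < 40, loop
  ADD #2: R2 = 3 + 3 = 6  → 6 < 40, loop
  ADD #3: R2 = 6 + 3 = 9  → 9 < 40, loop
  ADD #4: R2 = 9 + 3 = 12  → 12 < 40, loop
  ADD #5: R2 = 12 + 3 = 15  → 15 < 40, loop
  ADD #6: R2 = 15 + 3 = 18  → 18 < 40, loop
  ADD #7: R2 = 18 + 3 = 21  → 21 < 40, loop
  ADD #8: R2 = 21 + 3 = 24  → 24 < 40, loop
  ADD #9: R2 = 24 + 3 = 27  → 27 < 40, loop
  ADD #10: R2 = 27 + 3 = 30  → 30 < 40, loop
  ADD #11: R2 = 30 + 3 = 33  → 33 < 40, loop
  ADD #12: R2 = 33 + 3 = 36  → 36 < 40, loop
  ADD #13: R2 = 36 + 3 = 39  → 39 < 40, loop
  ADD #14: R2 = 39 + 3 = 42  → 42 >= 40, exit
Total ADD instructions: 14

14


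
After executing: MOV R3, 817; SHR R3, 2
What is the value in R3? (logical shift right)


Register state trace:
  MOV R3, 817  → R3 = 817
  SHR R3, 2  → R3 = 817 >> 2 = 817 // 2^2 = 204
Final: R3 = 204

204


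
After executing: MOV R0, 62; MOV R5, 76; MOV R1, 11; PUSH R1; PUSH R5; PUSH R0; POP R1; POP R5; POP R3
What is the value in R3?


Stack trace (top is rightmost):
  MOV R0, 62  → R0 = 62
  MOV R5, 76  → R5 = 76
  MOV R1, 11  → R1 = 11
  PUSH R1  → stack: [11]
  PUSH R5  → stack: [11, 76]
  PUSH R0  → stack: [11, 76, 62]
  POP R1  → R1 = 62, stack: [11, 76]
  POP R5  → R5 = 76, stack: [11]
  POP R3  → R3 = 11, stack: []
Final: R3 = 11

11


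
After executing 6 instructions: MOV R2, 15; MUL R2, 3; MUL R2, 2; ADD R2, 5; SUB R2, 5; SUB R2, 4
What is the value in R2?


Register state trace:
  MOV R2, 15  → R2 = 15
  MUL R2, 3  → R2 = 15 * 3 = 45
  MUL R2, 2  → R2 = 45 * 2 = 90
  ADD R2, 5  → R2 = 90 + 5 = 95
  SUB R2, 5  → R2 = 95 - 5 = 90
  SUB R2, 4  → R2 = 90 - 4 = 86
Final: R2 = 86

86


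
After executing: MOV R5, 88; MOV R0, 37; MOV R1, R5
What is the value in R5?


Register state trace:
  MOV R5, 88  → R5 = 88
  MOV R0, 37  → R0 = 37
  MOV R1, R5  → R1 = 88
Final: R5 = 88

88


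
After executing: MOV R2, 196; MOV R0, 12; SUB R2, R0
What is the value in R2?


Register state trace:
  MOV R2, 196  → R2 = 196
  MOV R0, 12  → R0 = 12
  SUB R2, R0  → R2 = 196 - 12 = 184
Final: R2 = 184

184


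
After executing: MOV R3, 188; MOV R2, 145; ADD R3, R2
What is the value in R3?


Register state trace:
  MOV R3, 188  → R3 = 188
  MOV R2, 145  → R2 = 145
  ADD R3, R2  → R3 = 188 + 145 = 333
Final: R3 = 333

333


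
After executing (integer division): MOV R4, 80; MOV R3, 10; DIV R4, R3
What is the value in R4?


Register state trace:
  MOV R4, 80  → R4 = 80
  MOV R3, 10  → R3 = 10
  DIV R4, R3  → R4 = 80 // 10 = 8
Final: R4 = 8

8


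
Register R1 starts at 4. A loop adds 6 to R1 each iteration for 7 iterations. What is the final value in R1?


Starting value: R1 = 4
  Iter 1: R1 = 4 + 6 = 10
  Iter 2: R1 = 10 + 6 = 16
  Iter 3: R1 = 16 + 6 = 22
  Iter 4: R1 = 22 + 6 = 28
  Iter 5: R1 = 28 + 6 = 34
  Iter 6: R1 = 34 + 6 = 40
  Iter 7: R1 = 40 + 6 = 46
Final: R1 = 46

46


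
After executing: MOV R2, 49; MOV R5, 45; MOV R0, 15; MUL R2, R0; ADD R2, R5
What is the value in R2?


Register state trace:
  MOV R2, 49  → R2 = 49
  MOV R5, 45  → R5 = 45
  MOV R0, 15  → R0 = 15
  MUL R2, R0  → R2 = 49 * 15 = 735
  ADD R2, R5  → R2 = 735 + 45 = 780
Final: R2 = 780

780


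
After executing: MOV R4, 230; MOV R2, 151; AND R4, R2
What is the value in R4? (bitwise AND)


Register state trace:
  MOV R4, 230  → R4 = 230 (0b11100110)
  MOV R2, 151  → R2 = 151 (0b10010111)
  AND R4, R2  → R4 = 230 AND 151 = 134 (0b10000110)
Final: R4 = 134

134


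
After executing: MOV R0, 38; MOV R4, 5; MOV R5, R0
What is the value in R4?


Register state trace:
  MOV R0, 38  → R0 = 38
  MOV R4, 5  → R4 = 5
  MOV R5, R0  → R5 = 38
Final: R4 = 5

5


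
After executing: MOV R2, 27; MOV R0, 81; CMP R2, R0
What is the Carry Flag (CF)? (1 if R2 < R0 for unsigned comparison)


Register state trace:
  MOV R2, 27  → R2 = 27
  MOV R0, 81  → R0 = 81
  CMP R2, R0  → unsigned 27 - 81: borrow occurs
  27 < 81, so CF = 1
CF = 1

1


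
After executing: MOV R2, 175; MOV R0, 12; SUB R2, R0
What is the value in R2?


Register state trace:
  MOV R2, 175  → R2 = 175
  MOV R0, 12  → R0 = 12
  SUB R2, R0  → R2 = 175 - 12 = 163
Final: R2 = 163

163


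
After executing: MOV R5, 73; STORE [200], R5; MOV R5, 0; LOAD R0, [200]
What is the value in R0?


Register and memory trace:
  MOV R5, 73  → R5 = 73
  STORE [200], R5  → mem[200] = 73
  MOV R5, 0  → R5 = 0
  LOAD R0, [200]  → R0 = mem[200] = 73
Final: R0 = 73

73


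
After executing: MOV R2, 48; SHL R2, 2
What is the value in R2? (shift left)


Register state trace:
  MOV R2, 48  → R2 = 48
  SHL R2, 2  → R2 = 48 << 2 = 48 * 2^2 = 192
Final: R2 = 192

192


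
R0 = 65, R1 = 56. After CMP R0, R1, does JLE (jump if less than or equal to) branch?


Trace:
  R0 = 65, R1 = 56
  CMP R0, R1  → compares 65 vs 56
  JLE checks: is 65 less than or equal to 56?
  65 > 56, so condition is false
Branch taken: No

No


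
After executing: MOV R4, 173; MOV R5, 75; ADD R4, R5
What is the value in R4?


Register state trace:
  MOV R4, 173  → R4 = 173
  MOV R5, 75  → R5 = 75
  ADD R4, R5  → R4 = 173 + 75 = 248
Final: R4 = 248

248


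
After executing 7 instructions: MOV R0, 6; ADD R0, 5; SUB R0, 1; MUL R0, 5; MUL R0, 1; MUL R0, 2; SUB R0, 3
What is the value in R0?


Register state trace:
  MOV R0, 6  → R0 = 6
  ADD R0, 5  → R0 = 6 + 5 = 11
  SUB R0, 1  → R0 = 11 - 1 = 10
  MUL R0, 5  → R0 = 10 * 5 = 50
  MUL R0, 1  → R0 = 50 * 1 = 50
  MUL R0, 2  → R0 = 50 * 2 = 100
  SUB R0, 3  → R0 = 100 - 3 = 97
Final: R0 = 97

97


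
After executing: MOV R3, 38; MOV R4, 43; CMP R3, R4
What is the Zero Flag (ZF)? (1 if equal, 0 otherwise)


Register state trace:
  MOV R3, 38  → R3 = 38
  MOV R4, 43  → R4 = 43
  CMP R3, R4  → computes 38 - 43 = -5
  Result is nonzero, so values are not equal
ZF = 0

0


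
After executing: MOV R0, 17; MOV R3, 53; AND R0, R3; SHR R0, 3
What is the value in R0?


Register state trace:
  MOV R0, 17  → R0 = 17 (0b00010001)
  MOV R3, 53  → R3 = 53 (0b00110101)
  AND R0, R3  → R0 = 17 AND 53 = 17 (0b00010001)
  SHR R0, 3  → R0 = 17 >> 3 = 2
Final: R0 = 2

2


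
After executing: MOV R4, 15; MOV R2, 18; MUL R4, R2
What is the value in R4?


Register state trace:
  MOV R4, 15  → R4 = 15
  MOV R2, 18  → R2 = 18
  MUL R4, R2  → R4 = 15 * 18 = 270
Final: R4 = 270

270


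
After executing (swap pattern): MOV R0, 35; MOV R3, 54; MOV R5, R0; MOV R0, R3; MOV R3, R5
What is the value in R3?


Register state trace (swap pattern):
  MOV R0, 35  → R0 = 35
  MOV R3, 54  → R3 = 54
  MOV R5, R0  → R5 = 35  (save R0)
  MOV R0, R3  → R0 = 54  (R0 gets R3's value)
  MOV R3, R5  → R3 = 35  (R3 gets saved value)
Final: R3 = 35

35


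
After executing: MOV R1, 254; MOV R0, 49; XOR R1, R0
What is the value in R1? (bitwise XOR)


Register state trace:
  MOV R1, 254  → R1 = 254 (0b11111110)
  MOV R0, 49  → R0 = 49 (0b00110001)
  XOR R1, R0  → R1 = 254 XOR 49 = 207 (0b11001111)
Final: R1 = 207

207


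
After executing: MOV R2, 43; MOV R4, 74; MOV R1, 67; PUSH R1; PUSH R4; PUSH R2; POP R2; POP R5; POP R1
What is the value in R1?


Stack trace (top is rightmost):
  MOV R2, 43  → R2 = 43
  MOV R4, 74  → R4 = 74
  MOV R1, 67  → R1 = 67
  PUSH R1  → stack: [67]
  PUSH R4  → stack: [67, 74]
  PUSH R2  → stack: [67, 74, 43]
  POP R2  → R2 = 43, stack: [67, 74]
  POP R5  → R5 = 74, stack: [67]
  POP R1  → R1 = 67, stack: []
Final: R1 = 67

67


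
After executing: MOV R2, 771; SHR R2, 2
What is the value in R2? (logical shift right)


Register state trace:
  MOV R2, 771  → R2 = 771
  SHR R2, 2  → R2 = 771 >> 2 = 771 // 2^2 = 192
Final: R2 = 192

192


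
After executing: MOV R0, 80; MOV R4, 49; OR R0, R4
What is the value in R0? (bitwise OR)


Register state trace:
  MOV R0, 80  → R0 = 80 (0b01010000)
  MOV R4, 49  → R4 = 49 (0b00110001)
  OR R0, R4   → R0 = 80 OR 49 = 113 (0b01110001)
Final: R0 = 113

113


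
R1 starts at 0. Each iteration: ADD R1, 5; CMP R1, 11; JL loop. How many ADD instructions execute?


Loop trace (R1 starts at 0, target 11, step 5):
  ADD #1: R1 = 0 + 5 = 5  → 5 < 11, loop
  ADD #2: R1 = 5 + 5 = 10  → 10 < 11, loop
  ADD #3: R1 = 10 + 5 = 15  → 15 >= 11, exit
Total ADD instructions: 3

3


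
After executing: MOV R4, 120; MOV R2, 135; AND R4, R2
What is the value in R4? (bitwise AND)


Register state trace:
  MOV R4, 120  → R4 = 120 (0b01111000)
  MOV R2, 135  → R2 = 135 (0b10000111)
  AND R4, R2  → R4 = 120 AND 135 = 0 (0b00000000)
Final: R4 = 0

0


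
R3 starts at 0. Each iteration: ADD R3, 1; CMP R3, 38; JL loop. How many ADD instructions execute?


Loop trace (R3 starts at 0, target 38, step 1):
  ADD #1: R3 = 0 + 1 = 1  → 1 < 38, loop
  ADD #2: R3 = 1 + 1 = 2  → 2 < 38, loop
  ADD #3: R3 = 2 + 1 = 3  → 3 < 38, loop
  ADD #4: R3 = 3 + 1 = 4  → 4 < 38, loop
  ADD #5: R3 = 4 + 1 = 5  → 5 < 38, loop
  ADD #6: R3 = 5 + 1 = 6  → 6 < 38, loop
  ADD #7: R3 = 6 + 1 = 7  → 7 < 38, loop
  ADD #8: R3 = 7 + 1 = 8  → 8 < 38, loop
  ADD #9: R3 = 8 + 1 = 9  → 9 < 38, loop
  ADD #10: R3 = 9 + 1 = 10  → 10 < 38, loop
  ADD #11: R3 = 10 + 1 = 11  → 11 < 38, loop
  ADD #12: R3 = 11 + 1 = 12  → 12 < 38, loop
  ADD #13: R3 = 12 + 1 = 13  → 13 < 38, loop
  ADD #14: R3 = 13 + 1 = 14  → 14 < 38, loop
  ADD #15: R3 = 14 + 1 = 15  → 15 < 38, loop
  ADD #16: R3 = 15 + 1 = 16  → 16 < 38, loop
  ADD #17: R3 = 16 + 1 = 17  → 17 < 38, loop
  ADD #18: R3 = 17 + 1 = 18  → 18 < 38, loop
  ADD #19: R3 = 18 + 1 = 19  → 19 < 38, loop
  ADD #20: R3 = 19 + 1 = 20  → 20 < 38, loop
  ADD #21: R3 = 20 + 1 = 21  → 21 < 38, loop
  ADD #22: R3 = 21 + 1 = 22  → 22 < 38, loop
  ADD #23: R3 = 22 + 1 = 23  → 23 < 38, loop
  ADD #24: R3 = 23 + 1 = 24  → 24 < 38, loop
  ADD #25: R3 = 24 + 1 = 25  → 25 < 38, loop
  ADD #26: R3 = 25 + 1 = 26  → 26 < 38, loop
  ADD #27: R3 = 26 + 1 = 27  → 27 < 38, loop
  ADD #28: R3 = 27 + 1 = 28  → 28 < 38, loop
  ADD #29: R3 = 28 + 1 = 29  → 29 < 38, loop
  ADD #30: R3 = 29 + 1 = 30  → 30 < 38, loop
  ADD #31: R3 = 30 + 1 = 31  → 31 < 38, loop
  ADD #32: R3 = 31 + 1 = 32  → 32 < 38, loop
  ADD #33: R3 = 32 + 1 = 33  → 33 < 38, loop
  ADD #34: R3 = 33 + 1 = 34  → 34 < 38, loop
  ADD #35: R3 = 34 + 1 = 35  → 35 < 38, loop
  ADD #36: R3 = 35 + 1 = 36  → 36 < 38, loop
  ADD #37: R3 = 36 + 1 = 37  → 37 < 38, loop
  ADD #38: R3 = 37 + 1 = 38  → 38 >= 38, exit
Total ADD instructions: 38

38


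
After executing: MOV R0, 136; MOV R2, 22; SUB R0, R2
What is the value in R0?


Register state trace:
  MOV R0, 136  → R0 = 136
  MOV R2, 22  → R2 = 22
  SUB R0, R2  → R0 = 136 - 22 = 114
Final: R0 = 114

114


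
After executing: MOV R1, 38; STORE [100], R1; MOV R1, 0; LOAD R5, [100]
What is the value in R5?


Register and memory trace:
  MOV R1, 38  → R1 = 38
  STORE [100], R1  → mem[100] = 38
  MOV R1, 0  → R1 = 0
  LOAD R5, [100]  → R5 = mem[100] = 38
Final: R5 = 38

38


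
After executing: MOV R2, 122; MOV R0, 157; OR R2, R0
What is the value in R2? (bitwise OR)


Register state trace:
  MOV R2, 122  → R2 = 122 (0b01111010)
  MOV R0, 157  → R0 = 157 (0b10011101)
  OR R2, R0   → R2 = 122 OR 157 = 255 (0b11111111)
Final: R2 = 255

255


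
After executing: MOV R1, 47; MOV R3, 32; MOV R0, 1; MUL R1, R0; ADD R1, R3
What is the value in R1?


Register state trace:
  MOV R1, 47  → R1 = 47
  MOV R3, 32  → R3 = 32
  MOV R0, 1  → R0 = 1
  MUL R1, R0  → R1 = 47 * 1 = 47
  ADD R1, R3  → R1 = 47 + 32 = 79
Final: R1 = 79

79


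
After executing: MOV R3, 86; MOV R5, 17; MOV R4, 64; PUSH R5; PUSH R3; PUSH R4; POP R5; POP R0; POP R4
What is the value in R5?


Stack trace (top is rightmost):
  MOV R3, 86  → R3 = 86
  MOV R5, 17  → R5 = 17
  MOV R4, 64  → R4 = 64
  PUSH R5  → stack: [17]
  PUSH R3  → stack: [17, 86]
  PUSH R4  → stack: [17, 86, 64]
  POP R5  → R5 = 64, stack: [17, 86]
  POP R0  → R0 = 86, stack: [17]
  POP R4  → R4 = 17, stack: []
Final: R5 = 64

64


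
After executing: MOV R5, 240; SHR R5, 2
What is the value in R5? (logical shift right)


Register state trace:
  MOV R5, 240  → R5 = 240
  SHR R5, 2  → R5 = 240 >> 2 = 240 // 2^2 = 60
Final: R5 = 60

60


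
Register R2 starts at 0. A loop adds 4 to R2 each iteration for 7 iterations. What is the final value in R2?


Starting value: R2 = 0
  Iter 1: R2 = 0 + 4 = 4
  Iter 2: R2 = 4 + 4 = 8
  Iter 3: R2 = 8 + 4 = 12
  Iter 4: R2 = 12 + 4 = 16
  Iter 5: R2 = 16 + 4 = 20
  Iter 6: R2 = 20 + 4 = 24
  Iter 7: R2 = 24 + 4 = 28
Final: R2 = 28

28


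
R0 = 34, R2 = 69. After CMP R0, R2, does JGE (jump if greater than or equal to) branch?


Trace:
  R0 = 34, R2 = 69
  CMP R0, R2  → compares 34 vs 69
  JGE checks: is 34 greater than or equal to 69?
  34 < 69, so condition is false
Branch taken: No

No


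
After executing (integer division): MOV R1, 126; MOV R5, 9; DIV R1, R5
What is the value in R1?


Register state trace:
  MOV R1, 126  → R1 = 126
  MOV R5, 9  → R5 = 9
  DIV R1, R5  → R1 = 126 // 9 = 14
Final: R1 = 14

14


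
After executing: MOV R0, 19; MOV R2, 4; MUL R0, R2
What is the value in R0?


Register state trace:
  MOV R0, 19  → R0 = 19
  MOV R2, 4  → R2 = 4
  MUL R0, R2  → R0 = 19 * 4 = 76
Final: R0 = 76

76


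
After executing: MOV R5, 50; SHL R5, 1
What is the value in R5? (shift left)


Register state trace:
  MOV R5, 50  → R5 = 50
  SHL R5, 1  → R5 = 50 << 1 = 50 * 2^1 = 100
Final: R5 = 100

100


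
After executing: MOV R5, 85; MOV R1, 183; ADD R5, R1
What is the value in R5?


Register state trace:
  MOV R5, 85  → R5 = 85
  MOV R1, 183  → R1 = 183
  ADD R5, R1  → R5 = 85 + 183 = 268
Final: R5 = 268

268


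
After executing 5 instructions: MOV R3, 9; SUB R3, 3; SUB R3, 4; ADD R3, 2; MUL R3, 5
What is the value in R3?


Register state trace:
  MOV R3, 9  → R3 = 9
  SUB R3, 3  → R3 = 9 - 3 = 6
  SUB R3, 4  → R3 = 6 - 4 = 2
  ADD R3, 2  → R3 = 2 + 2 = 4
  MUL R3, 5  → R3 = 4 * 5 = 20
Final: R3 = 20

20


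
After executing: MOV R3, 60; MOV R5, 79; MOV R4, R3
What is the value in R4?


Register state trace:
  MOV R3, 60  → R3 = 60
  MOV R5, 79  → R5 = 79
  MOV R4, R3  → R4 = 60
Final: R4 = 60

60


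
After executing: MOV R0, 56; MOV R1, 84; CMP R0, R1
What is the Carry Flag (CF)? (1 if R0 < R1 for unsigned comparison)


Register state trace:
  MOV R0, 56  → R0 = 56
  MOV R1, 84  → R1 = 84
  CMP R0, R1  → unsigned 56 - 84: borrow occurs
  56 < 84, so CF = 1
CF = 1

1


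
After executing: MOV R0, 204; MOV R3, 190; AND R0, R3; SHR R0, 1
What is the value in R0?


Register state trace:
  MOV R0, 204  → R0 = 204 (0b11001100)
  MOV R3, 190  → R3 = 190 (0b10111110)
  AND R0, R3  → R0 = 204 AND 190 = 140 (0b10001100)
  SHR R0, 1  → R0 = 140 >> 1 = 70
Final: R0 = 70

70


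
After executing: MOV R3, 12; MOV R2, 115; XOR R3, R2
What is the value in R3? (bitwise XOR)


Register state trace:
  MOV R3, 12  → R3 = 12 (0b00001100)
  MOV R2, 115  → R2 = 115 (0b01110011)
  XOR R3, R2  → R3 = 12 XOR 115 = 127 (0b01111111)
Final: R3 = 127

127


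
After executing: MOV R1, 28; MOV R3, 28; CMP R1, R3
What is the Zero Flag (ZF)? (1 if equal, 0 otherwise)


Register state trace:
  MOV R1, 28  → R1 = 28
  MOV R3, 28  → R3 = 28
  CMP R1, R3  → computes 28 - 28 = 0
  Result is zero, so values are equal
ZF = 1

1


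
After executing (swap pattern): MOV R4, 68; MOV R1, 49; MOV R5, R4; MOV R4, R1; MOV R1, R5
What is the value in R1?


Register state trace (swap pattern):
  MOV R4, 68  → R4 = 68
  MOV R1, 49  → R1 = 49
  MOV R5, R4  → R5 = 68  (save R4)
  MOV R4, R1  → R4 = 49  (R4 gets R1's value)
  MOV R1, R5  → R1 = 68  (R1 gets saved value)
Final: R1 = 68

68


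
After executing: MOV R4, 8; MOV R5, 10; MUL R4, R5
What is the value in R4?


Register state trace:
  MOV R4, 8  → R4 = 8
  MOV R5, 10  → R5 = 10
  MUL R4, R5  → R4 = 8 * 10 = 80
Final: R4 = 80

80


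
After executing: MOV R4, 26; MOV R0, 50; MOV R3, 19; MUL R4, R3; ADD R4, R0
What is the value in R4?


Register state trace:
  MOV R4, 26  → R4 = 26
  MOV R0, 50  → R0 = 50
  MOV R3, 19  → R3 = 19
  MUL R4, R3  → R4 = 26 * 19 = 494
  ADD R4, R0  → R4 = 494 + 50 = 544
Final: R4 = 544

544


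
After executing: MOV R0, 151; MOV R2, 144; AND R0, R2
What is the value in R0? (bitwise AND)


Register state trace:
  MOV R0, 151  → R0 = 151 (0b10010111)
  MOV R2, 144  → R2 = 144 (0b10010000)
  AND R0, R2  → R0 = 151 AND 144 = 144 (0b10010000)
Final: R0 = 144

144


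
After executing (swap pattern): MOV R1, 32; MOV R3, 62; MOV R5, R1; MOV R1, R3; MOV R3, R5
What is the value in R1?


Register state trace (swap pattern):
  MOV R1, 32  → R1 = 32
  MOV R3, 62  → R3 = 62
  MOV R5, R1  → R5 = 32  (save R1)
  MOV R1, R3  → R1 = 62  (R1 gets R3's value)
  MOV R3, R5  → R3 = 32  (R3 gets saved value)
Final: R1 = 62

62


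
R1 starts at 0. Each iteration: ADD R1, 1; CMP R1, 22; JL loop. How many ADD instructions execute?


Loop trace (R1 starts at 0, target 22, step 1):
  ADD #1: R1 = 0 + 1 = 1  → 1 < 22, loop
  ADD #2: R1 = 1 + 1 = 2  → 2 < 22, loop
  ADD #3: R1 = 2 + 1 = 3  → 3 < 22, loop
  ADD #4: R1 = 3 + 1 = 4  → 4 < 22, loop
  ADD #5: R1 = 4 + 1 = 5  → 5 < 22, loop
  ADD #6: R1 = 5 + 1 = 6  → 6 < 22, loop
  ADD #7: R1 = 6 + 1 = 7  → 7 < 22, loop
  ADD #8: R1 = 7 + 1 = 8  → 8 < 22, loop
  ADD #9: R1 = 8 + 1 = 9  → 9 < 22, loop
  ADD #10: R1 = 9 + 1 = 10  → 10 < 22, loop
  ADD #11: R1 = 10 + 1 = 11  → 11 < 22, loop
  ADD #12: R1 = 11 + 1 = 12  → 12 < 22, loop
  ADD #13: R1 = 12 + 1 = 13  → 13 < 22, loop
  ADD #14: R1 = 13 + 1 = 14  → 14 < 22, loop
  ADD #15: R1 = 14 + 1 = 15  → 15 < 22, loop
  ADD #16: R1 = 15 + 1 = 16  → 16 < 22, loop
  ADD #17: R1 = 16 + 1 = 17  → 17 < 22, loop
  ADD #18: R1 = 17 + 1 = 18  → 18 < 22, loop
  ADD #19: R1 = 18 + 1 = 19  → 19 < 22, loop
  ADD #20: R1 = 19 + 1 = 20  → 20 < 22, loop
  ADD #21: R1 = 20 + 1 = 21  → 21 < 22, loop
  ADD #22: R1 = 21 + 1 = 22  → 22 >= 22, exit
Total ADD instructions: 22

22


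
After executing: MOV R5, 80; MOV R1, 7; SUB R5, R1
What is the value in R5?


Register state trace:
  MOV R5, 80  → R5 = 80
  MOV R1, 7  → R1 = 7
  SUB R5, R1  → R5 = 80 - 7 = 73
Final: R5 = 73

73


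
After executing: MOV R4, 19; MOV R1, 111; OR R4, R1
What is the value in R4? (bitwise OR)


Register state trace:
  MOV R4, 19  → R4 = 19 (0b00010011)
  MOV R1, 111  → R1 = 111 (0b01101111)
  OR R4, R1   → R4 = 19 OR 111 = 127 (0b01111111)
Final: R4 = 127

127


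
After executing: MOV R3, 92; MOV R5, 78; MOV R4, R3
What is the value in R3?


Register state trace:
  MOV R3, 92  → R3 = 92
  MOV R5, 78  → R5 = 78
  MOV R4, R3  → R4 = 92
Final: R3 = 92

92


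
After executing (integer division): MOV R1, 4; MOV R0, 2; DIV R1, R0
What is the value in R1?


Register state trace:
  MOV R1, 4  → R1 = 4
  MOV R0, 2  → R0 = 2
  DIV R1, R0  → R1 = 4 // 2 = 2
Final: R1 = 2

2


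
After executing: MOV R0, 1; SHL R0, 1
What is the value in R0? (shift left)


Register state trace:
  MOV R0, 1  → R0 = 1
  SHL R0, 1  → R0 = 1 << 1 = 1 * 2^1 = 2
Final: R0 = 2

2


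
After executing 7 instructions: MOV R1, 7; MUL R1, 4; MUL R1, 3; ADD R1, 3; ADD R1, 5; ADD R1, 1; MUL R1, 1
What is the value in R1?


Register state trace:
  MOV R1, 7  → R1 = 7
  MUL R1, 4  → R1 = 7 * 4 = 28
  MUL R1, 3  → R1 = 28 * 3 = 84
  ADD R1, 3  → R1 = 84 + 3 = 87
  ADD R1, 5  → R1 = 87 + 5 = 92
  ADD R1, 1  → R1 = 92 + 1 = 93
  MUL R1, 1  → R1 = 93 * 1 = 93
Final: R1 = 93

93


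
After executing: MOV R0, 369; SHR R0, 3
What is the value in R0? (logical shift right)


Register state trace:
  MOV R0, 369  → R0 = 369
  SHR R0, 3  → R0 = 369 >> 3 = 369 // 2^3 = 46
Final: R0 = 46

46


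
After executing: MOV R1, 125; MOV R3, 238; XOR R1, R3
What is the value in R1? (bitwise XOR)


Register state trace:
  MOV R1, 125  → R1 = 125 (0b01111101)
  MOV R3, 238  → R3 = 238 (0b11101110)
  XOR R1, R3  → R1 = 125 XOR 238 = 147 (0b10010011)
Final: R1 = 147

147


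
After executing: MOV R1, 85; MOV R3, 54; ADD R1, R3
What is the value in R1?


Register state trace:
  MOV R1, 85  → R1 = 85
  MOV R3, 54  → R3 = 54
  ADD R1, R3  → R1 = 85 + 54 = 139
Final: R1 = 139

139


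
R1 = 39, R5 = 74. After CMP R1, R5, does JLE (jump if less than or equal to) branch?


Trace:
  R1 = 39, R5 = 74
  CMP R1, R5  → compares 39 vs 74
  JLE checks: is 39 less than or equal to 74?
  39 < 74, so condition is true
Branch taken: Yes

Yes


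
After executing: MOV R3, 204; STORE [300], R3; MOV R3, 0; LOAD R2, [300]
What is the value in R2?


Register and memory trace:
  MOV R3, 204  → R3 = 204
  STORE [300], R3  → mem[300] = 204
  MOV R3, 0  → R3 = 0
  LOAD R2, [300]  → R2 = mem[300] = 204
Final: R2 = 204

204


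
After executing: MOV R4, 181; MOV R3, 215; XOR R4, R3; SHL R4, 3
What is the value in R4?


Register state trace:
  MOV R4, 181  → R4 = 181 (0b10110101)
  MOV R3, 215  → R3 = 215 (0b11010111)
  XOR R4, R3  → R4 = 181 XOR 215 = 98 (0b01100010)
  SHL R4, 3  → R4 = 98 << 3 = 784
Final: R4 = 784

784


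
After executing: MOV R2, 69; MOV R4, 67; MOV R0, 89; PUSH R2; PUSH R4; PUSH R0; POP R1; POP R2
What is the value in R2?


Stack trace (top is rightmost):
  MOV R2, 69  → R2 = 69
  MOV R4, 67  → R4 = 67
  MOV R0, 89  → R0 = 89
  PUSH R2  → stack: [69]
  PUSH R4  → stack: [69, 67]
  PUSH R0  → stack: [69, 67, 89]
  POP R1  → R1 = 89, stack: [69, 67]
  POP R2  → R2 = 67, stack: [69]
Final: R2 = 67

67


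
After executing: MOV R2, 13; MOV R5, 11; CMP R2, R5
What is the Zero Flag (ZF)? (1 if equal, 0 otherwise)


Register state trace:
  MOV R2, 13  → R2 = 13
  MOV R5, 11  → R5 = 11
  CMP R2, R5  → computes 13 - 11 = 2
  Result is nonzero, so values are not equal
ZF = 0

0


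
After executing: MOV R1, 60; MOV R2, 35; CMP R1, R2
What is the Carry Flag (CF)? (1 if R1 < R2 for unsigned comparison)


Register state trace:
  MOV R1, 60  → R1 = 60
  MOV R2, 35  → R2 = 35
  CMP R1, R2  → unsigned 60 - 35: no borrow
  60 >= 35, so CF = 0
CF = 0

0


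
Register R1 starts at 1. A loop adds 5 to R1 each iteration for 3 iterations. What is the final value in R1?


Starting value: R1 = 1
  Iter 1: R1 = 1 + 5 = 6
  Iter 2: R1 = 6 + 5 = 11
  Iter 3: R1 = 11 + 5 = 16
Final: R1 = 16

16


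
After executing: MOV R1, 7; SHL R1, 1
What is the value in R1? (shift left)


Register state trace:
  MOV R1, 7  → R1 = 7
  SHL R1, 1  → R1 = 7 << 1 = 7 * 2^1 = 14
Final: R1 = 14

14


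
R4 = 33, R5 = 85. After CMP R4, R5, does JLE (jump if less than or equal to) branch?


Trace:
  R4 = 33, R5 = 85
  CMP R4, R5  → compares 33 vs 85
  JLE checks: is 33 less than or equal to 85?
  33 < 85, so condition is true
Branch taken: Yes

Yes


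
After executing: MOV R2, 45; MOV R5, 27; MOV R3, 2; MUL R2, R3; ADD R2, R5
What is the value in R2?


Register state trace:
  MOV R2, 45  → R2 = 45
  MOV R5, 27  → R5 = 27
  MOV R3, 2  → R3 = 2
  MUL R2, R3  → R2 = 45 * 2 = 90
  ADD R2, R5  → R2 = 90 + 27 = 117
Final: R2 = 117

117


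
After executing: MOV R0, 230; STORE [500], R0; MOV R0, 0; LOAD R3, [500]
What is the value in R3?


Register and memory trace:
  MOV R0, 230  → R0 = 230
  STORE [500], R0  → mem[500] = 230
  MOV R0, 0  → R0 = 0
  LOAD R3, [500]  → R3 = mem[500] = 230
Final: R3 = 230

230


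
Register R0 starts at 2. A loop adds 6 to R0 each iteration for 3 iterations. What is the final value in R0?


Starting value: R0 = 2
  Iter 1: R0 = 2 + 6 = 8
  Iter 2: R0 = 8 + 6 = 14
  Iter 3: R0 = 14 + 6 = 20
Final: R0 = 20

20


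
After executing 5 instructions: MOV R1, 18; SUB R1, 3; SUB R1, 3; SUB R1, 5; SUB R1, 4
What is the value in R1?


Register state trace:
  MOV R1, 18  → R1 = 18
  SUB R1, 3  → R1 = 18 - 3 = 15
  SUB R1, 3  → R1 = 15 - 3 = 12
  SUB R1, 5  → R1 = 12 - 5 = 7
  SUB R1, 4  → R1 = 7 - 4 = 3
Final: R1 = 3

3


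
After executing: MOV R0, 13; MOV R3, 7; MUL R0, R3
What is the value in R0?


Register state trace:
  MOV R0, 13  → R0 = 13
  MOV R3, 7  → R3 = 7
  MUL R0, R3  → R0 = 13 * 7 = 91
Final: R0 = 91

91


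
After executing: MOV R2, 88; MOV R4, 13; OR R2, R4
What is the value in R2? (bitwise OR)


Register state trace:
  MOV R2, 88  → R2 = 88 (0b01011000)
  MOV R4, 13  → R4 = 13 (0b00001101)
  OR R2, R4   → R2 = 88 OR 13 = 93 (0b01011101)
Final: R2 = 93

93


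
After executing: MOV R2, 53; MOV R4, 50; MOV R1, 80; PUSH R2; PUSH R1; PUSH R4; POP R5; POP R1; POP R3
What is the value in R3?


Stack trace (top is rightmost):
  MOV R2, 53  → R2 = 53
  MOV R4, 50  → R4 = 50
  MOV R1, 80  → R1 = 80
  PUSH R2  → stack: [53]
  PUSH R1  → stack: [53, 80]
  PUSH R4  → stack: [53, 80, 50]
  POP R5  → R5 = 50, stack: [53, 80]
  POP R1  → R1 = 80, stack: [53]
  POP R3  → R3 = 53, stack: []
Final: R3 = 53

53


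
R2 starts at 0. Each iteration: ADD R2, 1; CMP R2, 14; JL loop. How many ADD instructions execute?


Loop trace (R2 starts at 0, target 14, step 1):
  ADD #1: R2 = 0 + 1 = 1  → 1 < 14, loop
  ADD #2: R2 = 1 + 1 = 2  → 2 < 14, loop
  ADD #3: R2 = 2 + 1 = 3  → 3 < 14, loop
  ADD #4: R2 = 3 + 1 = 4  → 4 < 14, loop
  ADD #5: R2 = 4 + 1 = 5  → 5 < 14, loop
  ADD #6: R2 = 5 + 1 = 6  → 6 < 14, loop
  ADD #7: R2 = 6 + 1 = 7  → 7 < 14, loop
  ADD #8: R2 = 7 + 1 = 8  → 8 < 14, loop
  ADD #9: R2 = 8 + 1 = 9  → 9 < 14, loop
  ADD #10: R2 = 9 + 1 = 10  → 10 < 14, loop
  ADD #11: R2 = 10 + 1 = 11  → 11 < 14, loop
  ADD #12: R2 = 11 + 1 = 12  → 12 < 14, loop
  ADD #13: R2 = 12 + 1 = 13  → 13 < 14, loop
  ADD #14: R2 = 13 + 1 = 14  → 14 >= 14, exit
Total ADD instructions: 14

14


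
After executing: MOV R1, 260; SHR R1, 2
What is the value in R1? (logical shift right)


Register state trace:
  MOV R1, 260  → R1 = 260
  SHR R1, 2  → R1 = 260 >> 2 = 260 // 2^2 = 65
Final: R1 = 65

65


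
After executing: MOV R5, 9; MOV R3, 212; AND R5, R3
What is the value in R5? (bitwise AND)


Register state trace:
  MOV R5, 9  → R5 = 9 (0b00001001)
  MOV R3, 212  → R3 = 212 (0b11010100)
  AND R5, R3  → R5 = 9 AND 212 = 0 (0b00000000)
Final: R5 = 0

0


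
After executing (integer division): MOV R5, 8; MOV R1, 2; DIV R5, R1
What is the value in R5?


Register state trace:
  MOV R5, 8  → R5 = 8
  MOV R1, 2  → R1 = 2
  DIV R5, R1  → R5 = 8 // 2 = 4
Final: R5 = 4

4
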